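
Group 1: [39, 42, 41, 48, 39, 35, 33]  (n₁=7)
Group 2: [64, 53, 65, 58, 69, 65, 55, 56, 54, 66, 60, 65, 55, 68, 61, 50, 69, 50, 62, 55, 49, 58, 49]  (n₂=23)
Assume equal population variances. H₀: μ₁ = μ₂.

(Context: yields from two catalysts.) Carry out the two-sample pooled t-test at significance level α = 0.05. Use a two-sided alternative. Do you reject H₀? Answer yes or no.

x̄₁=39.571, s₁=4.894, n₁=7
x̄₂=58.957, s₂=6.602, n₂=23
s_p² = [6·4.894² + 22·6.602²]/28 = 39.3811
SE = √(s_p²·(1/7+1/23)) = 2.7089
t = (39.571−58.957)/2.7089 = -7.1561
df = 28
p-value (two-sided) = 0.00000
At α=0.05: p < α → reject H₀

reject H₀: yes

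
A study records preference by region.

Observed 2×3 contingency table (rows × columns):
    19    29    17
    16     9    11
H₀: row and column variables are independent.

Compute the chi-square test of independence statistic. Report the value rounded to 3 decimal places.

test statistic = 4.079

Row totals [65, 36], col totals [35, 38, 28], n=101
χ² = (19−22.52)²/22.52 + (29−24.46)²/24.46 + (17−18.02)²/18.02 + (16−12.48)²/12.48 + (9−13.54)²/13.54 + (11−9.98)²/9.98 = 4.0787
df = 2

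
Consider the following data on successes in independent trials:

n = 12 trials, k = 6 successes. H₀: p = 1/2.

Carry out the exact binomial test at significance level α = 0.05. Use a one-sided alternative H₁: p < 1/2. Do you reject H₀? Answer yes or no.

reject H₀: no

Exact binomial: n=12, k=6, p₀=1/2=0.5000
P(X≤6) from Σ C(n,i)·p₀^i·(1−p₀)^(n−i)
p-value (one-sided, H₁ less) = 0.61279
At α=0.05: p ≥ α → fail to reject H₀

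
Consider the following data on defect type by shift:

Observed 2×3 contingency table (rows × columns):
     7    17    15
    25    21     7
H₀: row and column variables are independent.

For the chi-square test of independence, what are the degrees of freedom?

df = (r−1)(c−1) = (2−1)·(3−1) = 2

degrees of freedom = 2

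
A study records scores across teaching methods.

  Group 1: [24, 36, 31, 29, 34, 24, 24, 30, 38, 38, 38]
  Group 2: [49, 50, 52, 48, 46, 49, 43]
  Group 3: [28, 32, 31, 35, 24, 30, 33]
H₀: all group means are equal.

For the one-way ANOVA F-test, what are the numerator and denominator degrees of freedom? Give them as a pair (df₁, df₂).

k = 3 groups, N = 25 total
df = (k−1, N−k) = (3−1, 25−3) = (2, 22)

degrees of freedom = [2, 22]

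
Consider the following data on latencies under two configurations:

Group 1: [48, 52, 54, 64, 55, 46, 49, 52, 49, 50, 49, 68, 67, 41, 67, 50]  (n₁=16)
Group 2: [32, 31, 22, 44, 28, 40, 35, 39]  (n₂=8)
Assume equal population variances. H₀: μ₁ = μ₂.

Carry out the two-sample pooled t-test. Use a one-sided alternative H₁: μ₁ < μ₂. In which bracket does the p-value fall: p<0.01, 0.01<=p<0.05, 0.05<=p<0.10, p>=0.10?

x̄₁=53.812, s₁=8.240, n₁=16
x̄₂=33.875, s₂=7.120, n₂=8
s_p² = [15·8.240² + 7·7.120²]/22 = 62.4233
SE = √(s_p²·(1/16+1/8)) = 3.4212
t = (53.812−33.875)/3.4212 = 5.8277
df = 22
p-value (one-sided, H₁ less) = 1.00000
→ bracket: p>=0.10

p-value bracket: p>=0.10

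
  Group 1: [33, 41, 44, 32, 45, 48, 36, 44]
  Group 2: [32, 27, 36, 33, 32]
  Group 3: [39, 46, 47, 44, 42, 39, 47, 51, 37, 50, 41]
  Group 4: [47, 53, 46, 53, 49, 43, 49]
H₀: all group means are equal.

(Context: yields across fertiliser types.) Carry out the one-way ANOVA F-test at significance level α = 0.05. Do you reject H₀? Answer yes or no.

reject H₀: yes

Group means [40.38, 32.00, 43.91, 48.57], grand mean 42.129
SSB = Σnᵢ(x̄ᵢ−x̄)² = 862.985; SSW = ΣΣ(x−x̄ᵢ)² = 590.498
MSB = 862.985/3 = 287.6618; MSW = 590.498/27 = 21.8703
F = MSB/MSW = 13.1531
df = (3, 27)
p-value (upper-tail) = 0.00002
At α=0.05: p < α → reject H₀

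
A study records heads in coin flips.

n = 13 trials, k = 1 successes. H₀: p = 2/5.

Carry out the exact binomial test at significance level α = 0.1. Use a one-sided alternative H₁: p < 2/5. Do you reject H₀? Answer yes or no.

reject H₀: yes

Exact binomial: n=13, k=1, p₀=2/5=0.4000
P(X≤1) from Σ C(n,i)·p₀^i·(1−p₀)^(n−i)
p-value (one-sided, H₁ less) = 0.01263
At α=0.1: p < α → reject H₀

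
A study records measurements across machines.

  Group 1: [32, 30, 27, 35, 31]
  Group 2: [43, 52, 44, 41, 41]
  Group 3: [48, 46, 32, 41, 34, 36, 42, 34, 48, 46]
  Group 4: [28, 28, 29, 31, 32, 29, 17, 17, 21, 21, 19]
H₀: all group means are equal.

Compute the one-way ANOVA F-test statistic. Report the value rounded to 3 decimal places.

test statistic = 22.074

Group means [31.00, 44.20, 40.70, 24.73], grand mean 34.032
SSB = Σnᵢ(x̄ᵢ−x̄)² = 1959.886; SSW = ΣΣ(x−x̄ᵢ)² = 799.082
MSB = 1959.886/3 = 653.2953; MSW = 799.082/27 = 29.5956
F = MSB/MSW = 22.0741
df = (3, 27)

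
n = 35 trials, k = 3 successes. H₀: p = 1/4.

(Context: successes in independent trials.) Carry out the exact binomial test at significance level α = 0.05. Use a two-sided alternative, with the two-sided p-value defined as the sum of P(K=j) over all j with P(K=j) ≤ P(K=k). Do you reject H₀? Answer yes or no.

reject H₀: yes

Exact binomial: n=35, k=3, p₀=1/4=0.2500
P(X=j) = C(n,j)·p₀^j·(1−p₀)^(n−j); p = Σ P(X=j) over j with P(X=j) ≤ P(X=3)
p-value (two-sided) = 0.02939
At α=0.05: p < α → reject H₀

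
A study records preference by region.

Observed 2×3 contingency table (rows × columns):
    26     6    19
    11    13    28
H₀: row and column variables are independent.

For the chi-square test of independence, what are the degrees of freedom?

df = (r−1)(c−1) = (2−1)·(3−1) = 2

degrees of freedom = 2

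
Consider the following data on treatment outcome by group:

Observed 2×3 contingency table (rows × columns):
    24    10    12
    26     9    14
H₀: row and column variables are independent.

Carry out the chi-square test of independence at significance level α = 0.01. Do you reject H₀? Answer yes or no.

reject H₀: no

Row totals [46, 49], col totals [50, 19, 26], n=95
χ² = (24−24.21)²/24.21 + (10−9.20)²/9.20 + (12−12.59)²/12.59 + (26−25.79)²/25.79 + (9−9.80)²/9.80 + (14−13.41)²/13.41 = 0.1919
df = 2
p-value (upper-tail) = 0.90849
At α=0.01: p ≥ α → fail to reject H₀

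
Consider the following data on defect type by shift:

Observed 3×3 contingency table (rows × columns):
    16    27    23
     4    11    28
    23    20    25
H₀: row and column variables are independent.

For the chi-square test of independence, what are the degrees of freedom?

degrees of freedom = 4

df = (r−1)(c−1) = (3−1)·(3−1) = 4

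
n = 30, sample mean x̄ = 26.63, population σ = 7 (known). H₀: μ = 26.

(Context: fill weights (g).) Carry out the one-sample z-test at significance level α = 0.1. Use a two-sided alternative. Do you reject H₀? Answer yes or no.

reject H₀: no

SE = σ/√n = 7/√30 = 1.2780
z = (x̄−μ₀)/SE = (26.63−26)/1.2780 = 0.4930
p-value (two-sided) = 0.62205
At α=0.1: p ≥ α → fail to reject H₀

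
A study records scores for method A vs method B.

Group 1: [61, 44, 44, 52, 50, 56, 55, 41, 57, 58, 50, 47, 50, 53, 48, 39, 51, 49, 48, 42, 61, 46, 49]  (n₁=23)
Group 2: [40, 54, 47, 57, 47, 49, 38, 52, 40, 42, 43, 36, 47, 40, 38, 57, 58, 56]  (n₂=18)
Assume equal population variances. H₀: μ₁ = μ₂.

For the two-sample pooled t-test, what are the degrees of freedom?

degrees of freedom = 39

df = n₁ + n₂ − 2 = 23 + 18 − 2 = 39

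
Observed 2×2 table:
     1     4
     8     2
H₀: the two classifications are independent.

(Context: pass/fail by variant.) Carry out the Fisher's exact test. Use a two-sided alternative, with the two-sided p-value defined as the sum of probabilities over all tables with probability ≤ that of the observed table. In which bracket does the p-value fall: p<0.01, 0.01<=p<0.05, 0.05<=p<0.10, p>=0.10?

Margins: r₁=5, r₂=10, c₁=9, c₂=6, n=15
p_obs = C(5,1)·C(10,8)/C(15,9); sum pmf over tables with pmf ≤ p_obs
p-value (two-sided) = 0.08891
→ bracket: 0.05<=p<0.10

p-value bracket: 0.05<=p<0.10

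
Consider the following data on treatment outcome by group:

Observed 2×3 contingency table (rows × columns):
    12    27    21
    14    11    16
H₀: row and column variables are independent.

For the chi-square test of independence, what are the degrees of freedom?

degrees of freedom = 2

df = (r−1)(c−1) = (2−1)·(3−1) = 2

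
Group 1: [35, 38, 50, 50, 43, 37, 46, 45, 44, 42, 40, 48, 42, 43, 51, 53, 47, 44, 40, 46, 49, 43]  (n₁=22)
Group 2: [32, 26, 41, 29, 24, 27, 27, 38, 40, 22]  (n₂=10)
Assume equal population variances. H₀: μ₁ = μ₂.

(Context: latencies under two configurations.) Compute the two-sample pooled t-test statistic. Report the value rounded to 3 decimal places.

test statistic = 6.635

x̄₁=44.364, s₁=4.716, n₁=22
x̄₂=30.600, s₂=6.835, n₂=10
s_p² = [21·4.716² + 9·6.835²]/30 = 29.5830
SE = √(s_p²·(1/22+1/10)) = 2.0744
t = (44.364−30.600)/2.0744 = 6.6351
df = 30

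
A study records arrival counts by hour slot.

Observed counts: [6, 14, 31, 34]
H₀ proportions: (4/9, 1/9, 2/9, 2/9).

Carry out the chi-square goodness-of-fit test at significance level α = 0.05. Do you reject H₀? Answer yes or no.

reject H₀: yes

n = 85; E_i = n·p_i = [37.78, 9.44, 18.89, 18.89]
χ² = (6−37.78)²/37.78 + (14−9.44)²/9.44 + (31−18.89)²/18.89 + (34−18.89)²/18.89 = 48.7824
df = 3
p-value (upper-tail) = 0.00000
At α=0.05: p < α → reject H₀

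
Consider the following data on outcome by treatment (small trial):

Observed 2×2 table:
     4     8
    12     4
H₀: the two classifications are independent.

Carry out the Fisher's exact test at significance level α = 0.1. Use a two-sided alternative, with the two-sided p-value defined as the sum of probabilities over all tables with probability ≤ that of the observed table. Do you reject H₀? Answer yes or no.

reject H₀: yes

Margins: r₁=12, r₂=16, c₁=16, c₂=12, n=28
p_obs = C(12,4)·C(16,12)/C(28,16); sum pmf over tables with pmf ≤ p_obs
p-value (two-sided) = 0.05309
At α=0.1: p < α → reject H₀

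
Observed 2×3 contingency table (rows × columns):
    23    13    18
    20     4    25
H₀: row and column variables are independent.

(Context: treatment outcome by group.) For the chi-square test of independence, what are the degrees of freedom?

degrees of freedom = 2

df = (r−1)(c−1) = (2−1)·(3−1) = 2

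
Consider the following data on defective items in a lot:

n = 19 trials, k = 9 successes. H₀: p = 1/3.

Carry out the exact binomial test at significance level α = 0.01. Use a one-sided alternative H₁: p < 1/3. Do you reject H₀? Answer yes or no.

reject H₀: no

Exact binomial: n=19, k=9, p₀=1/3=0.3333
P(X≤9) from Σ C(n,i)·p₀^i·(1−p₀)^(n−i)
p-value (one-sided, H₁ less) = 0.93523
At α=0.01: p ≥ α → fail to reject H₀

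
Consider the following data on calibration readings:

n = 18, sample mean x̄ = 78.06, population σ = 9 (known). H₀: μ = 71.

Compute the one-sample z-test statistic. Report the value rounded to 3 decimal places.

test statistic = 3.328

SE = σ/√n = 9/√18 = 2.1213
z = (x̄−μ₀)/SE = (78.06−71)/2.1213 = 3.3281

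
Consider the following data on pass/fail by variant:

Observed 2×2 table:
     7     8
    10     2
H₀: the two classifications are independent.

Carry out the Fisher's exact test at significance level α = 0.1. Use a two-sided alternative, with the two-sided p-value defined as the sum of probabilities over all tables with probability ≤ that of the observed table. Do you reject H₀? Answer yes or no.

reject H₀: no

Margins: r₁=15, r₂=12, c₁=17, c₂=10, n=27
p_obs = C(15,7)·C(12,10)/C(27,17); sum pmf over tables with pmf ≤ p_obs
p-value (two-sided) = 0.10709
At α=0.1: p ≥ α → fail to reject H₀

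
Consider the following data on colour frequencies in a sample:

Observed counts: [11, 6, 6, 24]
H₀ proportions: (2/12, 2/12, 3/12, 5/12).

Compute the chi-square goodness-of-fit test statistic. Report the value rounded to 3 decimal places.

n = 47; E_i = n·p_i = [7.83, 7.83, 11.75, 19.58]
χ² = (11−7.83)²/7.83 + (6−7.83)²/7.83 + (6−11.75)²/11.75 + (24−19.58)²/19.58 = 5.5191
df = 3

test statistic = 5.519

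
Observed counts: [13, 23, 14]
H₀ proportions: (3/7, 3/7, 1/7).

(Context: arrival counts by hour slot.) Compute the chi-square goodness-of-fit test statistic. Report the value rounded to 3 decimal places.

test statistic = 10.013

n = 50; E_i = n·p_i = [21.43, 21.43, 7.14]
χ² = (13−21.43)²/21.43 + (23−21.43)²/21.43 + (14−7.14)²/7.14 = 10.0133
df = 2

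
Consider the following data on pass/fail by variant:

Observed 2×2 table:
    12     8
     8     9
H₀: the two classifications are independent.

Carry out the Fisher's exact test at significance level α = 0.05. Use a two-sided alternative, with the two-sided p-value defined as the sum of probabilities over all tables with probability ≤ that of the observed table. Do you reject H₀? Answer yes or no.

Margins: r₁=20, r₂=17, c₁=20, c₂=17, n=37
p_obs = C(20,12)·C(17,8)/C(37,20); sum pmf over tables with pmf ≤ p_obs
p-value (two-sided) = 0.51738
At α=0.05: p ≥ α → fail to reject H₀

reject H₀: no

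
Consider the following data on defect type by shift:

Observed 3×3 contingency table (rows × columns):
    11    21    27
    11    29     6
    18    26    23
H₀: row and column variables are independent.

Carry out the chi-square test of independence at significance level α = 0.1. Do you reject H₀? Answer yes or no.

reject H₀: yes

Row totals [59, 46, 67], col totals [40, 76, 56], n=172
χ² = (11−13.72)²/13.72 + (21−26.07)²/26.07 + (27−19.21)²/19.21 + (11−10.70)²/10.70 + (29−20.33)²/20.33 + (6−14.98)²/14.98 + (18−15.58)²/15.58 + (26−29.60)²/29.60 + (23−21.81)²/21.81 = 14.6550
df = 4
p-value (upper-tail) = 0.00547
At α=0.1: p < α → reject H₀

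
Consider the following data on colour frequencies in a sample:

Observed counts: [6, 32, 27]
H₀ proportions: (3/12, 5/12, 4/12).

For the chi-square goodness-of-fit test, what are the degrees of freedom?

df = k − 1 = 3 − 1 = 2

degrees of freedom = 2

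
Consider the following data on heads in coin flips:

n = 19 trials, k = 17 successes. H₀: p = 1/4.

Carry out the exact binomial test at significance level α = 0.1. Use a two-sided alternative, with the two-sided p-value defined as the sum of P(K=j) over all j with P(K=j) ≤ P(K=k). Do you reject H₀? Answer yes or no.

Exact binomial: n=19, k=17, p₀=1/4=0.2500
P(X=j) = C(n,j)·p₀^j·(1−p₀)^(n−j); p = Σ P(X=j) over j with P(X=j) ≤ P(X=17)
p-value (two-sided) = 0.00000
At α=0.1: p < α → reject H₀

reject H₀: yes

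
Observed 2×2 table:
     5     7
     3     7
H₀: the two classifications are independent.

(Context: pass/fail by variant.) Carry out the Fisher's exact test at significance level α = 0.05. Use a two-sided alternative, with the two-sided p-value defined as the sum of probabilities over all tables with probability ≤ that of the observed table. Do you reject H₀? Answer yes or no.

reject H₀: no

Margins: r₁=12, r₂=10, c₁=8, c₂=14, n=22
p_obs = C(12,5)·C(10,3)/C(22,8); sum pmf over tables with pmf ≤ p_obs
p-value (two-sided) = 0.67492
At α=0.05: p ≥ α → fail to reject H₀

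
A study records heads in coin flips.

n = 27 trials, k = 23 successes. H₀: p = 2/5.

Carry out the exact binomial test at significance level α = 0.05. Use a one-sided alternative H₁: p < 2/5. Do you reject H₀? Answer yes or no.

Exact binomial: n=27, k=23, p₀=2/5=0.4000
P(X≤23) from Σ C(n,i)·p₀^i·(1−p₀)^(n−i)
p-value (one-sided, H₁ less) = 1.00000
At α=0.05: p ≥ α → fail to reject H₀

reject H₀: no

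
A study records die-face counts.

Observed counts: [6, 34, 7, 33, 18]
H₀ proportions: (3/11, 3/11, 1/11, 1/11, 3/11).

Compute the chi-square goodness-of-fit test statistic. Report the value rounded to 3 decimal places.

n = 98; E_i = n·p_i = [26.73, 26.73, 8.91, 8.91, 26.73]
χ² = (6−26.73)²/26.73 + (34−26.73)²/26.73 + (7−8.91)²/8.91 + (33−8.91)²/8.91 + (18−26.73)²/26.73 = 86.4558
df = 4

test statistic = 86.456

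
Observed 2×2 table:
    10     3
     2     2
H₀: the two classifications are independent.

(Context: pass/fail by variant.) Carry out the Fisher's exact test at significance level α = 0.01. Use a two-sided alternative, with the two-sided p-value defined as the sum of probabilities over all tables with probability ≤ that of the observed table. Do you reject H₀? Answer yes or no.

Margins: r₁=13, r₂=4, c₁=12, c₂=5, n=17
p_obs = C(13,10)·C(4,2)/C(17,12); sum pmf over tables with pmf ≤ p_obs
p-value (two-sided) = 0.53782
At α=0.01: p ≥ α → fail to reject H₀

reject H₀: no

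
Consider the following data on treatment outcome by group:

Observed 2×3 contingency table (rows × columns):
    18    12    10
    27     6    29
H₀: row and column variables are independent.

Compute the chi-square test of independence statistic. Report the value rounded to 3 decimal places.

test statistic = 8.717

Row totals [40, 62], col totals [45, 18, 39], n=102
χ² = (18−17.65)²/17.65 + (12−7.06)²/7.06 + (10−15.29)²/15.29 + (27−27.35)²/27.35 + (6−10.94)²/10.94 + (29−23.71)²/23.71 = 8.7168
df = 2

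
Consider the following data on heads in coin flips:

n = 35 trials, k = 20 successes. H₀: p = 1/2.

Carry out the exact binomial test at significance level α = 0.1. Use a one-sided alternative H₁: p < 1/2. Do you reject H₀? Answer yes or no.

Exact binomial: n=35, k=20, p₀=1/2=0.5000
P(X≤20) from Σ C(n,i)·p₀^i·(1−p₀)^(n−i)
p-value (one-sided, H₁ less) = 0.84475
At α=0.1: p ≥ α → fail to reject H₀

reject H₀: no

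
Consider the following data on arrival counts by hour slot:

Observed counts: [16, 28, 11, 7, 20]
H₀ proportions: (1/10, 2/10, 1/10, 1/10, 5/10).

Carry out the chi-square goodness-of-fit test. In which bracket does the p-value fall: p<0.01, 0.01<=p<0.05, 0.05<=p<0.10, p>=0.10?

n = 82; E_i = n·p_i = [8.20, 16.40, 8.20, 8.20, 41.00]
χ² = (16−8.20)²/8.20 + (28−16.40)²/16.40 + (11−8.20)²/8.20 + (7−8.20)²/8.20 + (20−41.00)²/41.00 = 27.5122
df = 4
p-value (upper-tail) = 0.00002
→ bracket: p<0.01

p-value bracket: p<0.01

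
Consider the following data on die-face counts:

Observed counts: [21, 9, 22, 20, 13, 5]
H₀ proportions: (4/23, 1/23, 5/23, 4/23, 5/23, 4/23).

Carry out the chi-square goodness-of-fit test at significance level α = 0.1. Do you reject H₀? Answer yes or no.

reject H₀: yes

n = 90; E_i = n·p_i = [15.65, 3.91, 19.57, 15.65, 19.57, 15.65]
χ² = (21−15.65)²/15.65 + (9−3.91)²/3.91 + (22−19.57)²/19.57 + (20−15.65)²/15.65 + (13−19.57)²/19.57 + (5−15.65)²/15.65 = 19.4033
df = 5
p-value (upper-tail) = 0.00162
At α=0.1: p < α → reject H₀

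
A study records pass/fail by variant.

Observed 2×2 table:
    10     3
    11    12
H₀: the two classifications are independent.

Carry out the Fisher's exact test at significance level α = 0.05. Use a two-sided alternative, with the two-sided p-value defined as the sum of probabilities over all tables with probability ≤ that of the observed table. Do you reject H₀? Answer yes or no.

Margins: r₁=13, r₂=23, c₁=21, c₂=15, n=36
p_obs = C(13,10)·C(23,11)/C(36,21); sum pmf over tables with pmf ≤ p_obs
p-value (two-sided) = 0.15896
At α=0.05: p ≥ α → fail to reject H₀

reject H₀: no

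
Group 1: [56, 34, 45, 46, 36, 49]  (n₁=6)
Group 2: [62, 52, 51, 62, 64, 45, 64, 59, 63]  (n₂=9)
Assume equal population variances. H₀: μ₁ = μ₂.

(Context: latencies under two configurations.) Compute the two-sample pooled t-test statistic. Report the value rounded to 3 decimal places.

x̄₁=44.333, s₁=8.214, n₁=6
x̄₂=58.000, s₂=6.928, n₂=9
s_p² = [5·8.214² + 8·6.928²]/13 = 55.4872
SE = √(s_p²·(1/6+1/9)) = 3.9260
t = (44.333−58.000)/3.9260 = -3.4811
df = 13

test statistic = -3.481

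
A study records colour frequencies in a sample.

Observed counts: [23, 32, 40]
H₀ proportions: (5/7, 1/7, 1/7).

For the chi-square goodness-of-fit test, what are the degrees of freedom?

df = k − 1 = 3 − 1 = 2

degrees of freedom = 2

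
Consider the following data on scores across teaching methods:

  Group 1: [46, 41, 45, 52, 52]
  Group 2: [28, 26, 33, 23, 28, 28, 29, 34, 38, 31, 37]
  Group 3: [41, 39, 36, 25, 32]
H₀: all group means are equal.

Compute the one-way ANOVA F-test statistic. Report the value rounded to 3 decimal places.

test statistic = 18.674

Group means [47.20, 30.45, 34.60], grand mean 35.429
SSB = Σnᵢ(x̄ᵢ−x̄)² = 968.416; SSW = ΣΣ(x−x̄ᵢ)² = 466.727
MSB = 968.416/2 = 484.2078; MSW = 466.727/18 = 25.9293
F = MSB/MSW = 18.6742
df = (2, 18)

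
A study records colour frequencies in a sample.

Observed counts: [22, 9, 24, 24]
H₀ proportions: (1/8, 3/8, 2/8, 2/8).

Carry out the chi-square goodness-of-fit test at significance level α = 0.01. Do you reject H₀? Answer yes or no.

n = 79; E_i = n·p_i = [9.88, 29.62, 19.75, 19.75]
χ² = (22−9.88)²/9.88 + (9−29.62)²/29.62 + (24−19.75)²/19.75 + (24−19.75)²/19.75 = 31.0759
df = 3
p-value (upper-tail) = 0.00000
At α=0.01: p < α → reject H₀

reject H₀: yes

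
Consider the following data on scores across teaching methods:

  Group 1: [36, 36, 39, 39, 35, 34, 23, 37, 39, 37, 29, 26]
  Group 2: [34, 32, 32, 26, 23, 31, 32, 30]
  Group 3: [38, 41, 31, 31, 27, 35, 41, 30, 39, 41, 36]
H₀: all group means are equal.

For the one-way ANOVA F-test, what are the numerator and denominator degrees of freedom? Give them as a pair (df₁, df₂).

k = 3 groups, N = 31 total
df = (k−1, N−k) = (3−1, 31−3) = (2, 28)

degrees of freedom = [2, 28]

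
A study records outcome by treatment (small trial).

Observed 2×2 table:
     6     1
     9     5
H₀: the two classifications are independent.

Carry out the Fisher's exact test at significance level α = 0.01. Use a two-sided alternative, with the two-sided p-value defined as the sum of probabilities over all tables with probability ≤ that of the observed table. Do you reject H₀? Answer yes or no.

reject H₀: no

Margins: r₁=7, r₂=14, c₁=15, c₂=6, n=21
p_obs = C(7,6)·C(14,9)/C(21,15); sum pmf over tables with pmf ≤ p_obs
p-value (two-sided) = 0.61262
At α=0.01: p ≥ α → fail to reject H₀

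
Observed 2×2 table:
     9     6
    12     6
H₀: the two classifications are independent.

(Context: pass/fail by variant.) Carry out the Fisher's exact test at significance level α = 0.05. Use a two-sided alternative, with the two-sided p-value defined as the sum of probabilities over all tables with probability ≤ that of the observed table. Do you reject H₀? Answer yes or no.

reject H₀: no

Margins: r₁=15, r₂=18, c₁=21, c₂=12, n=33
p_obs = C(15,9)·C(18,12)/C(33,21); sum pmf over tables with pmf ≤ p_obs
p-value (two-sided) = 0.73066
At α=0.05: p ≥ α → fail to reject H₀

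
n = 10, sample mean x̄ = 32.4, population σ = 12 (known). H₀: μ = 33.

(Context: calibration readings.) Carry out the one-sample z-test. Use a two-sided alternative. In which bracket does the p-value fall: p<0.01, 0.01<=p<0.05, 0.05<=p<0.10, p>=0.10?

p-value bracket: p>=0.10

SE = σ/√n = 12/√10 = 3.7947
z = (x̄−μ₀)/SE = (32.4−33)/3.7947 = -0.1581
p-value (two-sided) = 0.87437
→ bracket: p>=0.10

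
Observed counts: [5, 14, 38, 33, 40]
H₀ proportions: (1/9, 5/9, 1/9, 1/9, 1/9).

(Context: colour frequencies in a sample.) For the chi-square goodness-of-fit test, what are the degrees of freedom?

df = k − 1 = 5 − 1 = 4

degrees of freedom = 4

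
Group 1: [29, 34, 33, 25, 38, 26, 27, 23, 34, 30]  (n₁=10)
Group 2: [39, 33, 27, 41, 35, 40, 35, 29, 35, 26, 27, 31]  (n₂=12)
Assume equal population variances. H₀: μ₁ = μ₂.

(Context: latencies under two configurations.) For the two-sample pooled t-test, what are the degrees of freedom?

df = n₁ + n₂ − 2 = 10 + 12 − 2 = 20

degrees of freedom = 20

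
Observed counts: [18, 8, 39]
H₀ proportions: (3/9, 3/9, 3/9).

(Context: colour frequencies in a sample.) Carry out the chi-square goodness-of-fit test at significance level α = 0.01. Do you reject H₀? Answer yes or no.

n = 65; E_i = n·p_i = [21.67, 21.67, 21.67]
χ² = (18−21.67)²/21.67 + (8−21.67)²/21.67 + (39−21.67)²/21.67 = 23.1077
df = 2
p-value (upper-tail) = 0.00001
At α=0.01: p < α → reject H₀

reject H₀: yes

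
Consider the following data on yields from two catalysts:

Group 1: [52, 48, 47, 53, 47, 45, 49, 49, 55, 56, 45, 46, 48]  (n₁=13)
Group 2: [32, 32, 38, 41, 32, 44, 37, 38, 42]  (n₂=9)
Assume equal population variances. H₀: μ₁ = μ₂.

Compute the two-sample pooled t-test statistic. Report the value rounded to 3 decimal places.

test statistic = 6.793

x̄₁=49.231, s₁=3.655, n₁=13
x̄₂=37.333, s₂=4.555, n₂=9
s_p² = [12·3.655² + 8·4.555²]/20 = 16.3154
SE = √(s_p²·(1/13+1/9)) = 1.7515
t = (49.231−37.333)/1.7515 = 6.7926
df = 20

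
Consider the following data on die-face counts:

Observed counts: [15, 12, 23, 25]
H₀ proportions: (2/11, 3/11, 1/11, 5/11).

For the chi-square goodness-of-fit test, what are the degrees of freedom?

df = k − 1 = 4 − 1 = 3

degrees of freedom = 3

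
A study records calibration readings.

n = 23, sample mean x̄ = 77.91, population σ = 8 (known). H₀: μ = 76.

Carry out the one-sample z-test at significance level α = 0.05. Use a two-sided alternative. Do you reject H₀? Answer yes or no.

reject H₀: no

SE = σ/√n = 8/√23 = 1.6681
z = (x̄−μ₀)/SE = (77.91−76)/1.6681 = 1.1450
p-value (two-sided) = 0.25221
At α=0.05: p ≥ α → fail to reject H₀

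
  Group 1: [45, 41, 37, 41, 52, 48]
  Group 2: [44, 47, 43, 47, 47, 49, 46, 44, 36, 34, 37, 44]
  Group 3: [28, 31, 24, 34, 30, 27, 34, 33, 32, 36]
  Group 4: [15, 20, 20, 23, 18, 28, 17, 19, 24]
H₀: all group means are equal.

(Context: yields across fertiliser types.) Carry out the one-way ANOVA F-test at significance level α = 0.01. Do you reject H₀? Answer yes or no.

Group means [44.00, 43.17, 30.90, 20.44], grand mean 34.459
SSB = Σnᵢ(x̄ᵢ−x̄)² = 3350.400; SSW = ΣΣ(x−x̄ᵢ)² = 658.789
MSB = 3350.400/3 = 1116.8001; MSW = 658.789/33 = 19.9633
F = MSB/MSW = 55.9427
df = (3, 33)
p-value (upper-tail) = 0.00000
At α=0.01: p < α → reject H₀

reject H₀: yes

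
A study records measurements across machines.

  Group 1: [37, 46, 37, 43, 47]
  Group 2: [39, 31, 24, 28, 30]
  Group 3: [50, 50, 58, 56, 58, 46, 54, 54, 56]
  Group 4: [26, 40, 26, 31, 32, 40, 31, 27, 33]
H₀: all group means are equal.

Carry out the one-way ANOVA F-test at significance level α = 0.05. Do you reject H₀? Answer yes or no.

Group means [42.00, 30.40, 53.56, 31.78], grand mean 40.357
SSB = Σnᵢ(x̄ᵢ−x̄)² = 2739.451; SSW = ΣΣ(x−x̄ᵢ)² = 574.978
MSB = 2739.451/3 = 913.1503; MSW = 574.978/24 = 23.9574
F = MSB/MSW = 38.1156
df = (3, 24)
p-value (upper-tail) = 0.00000
At α=0.05: p < α → reject H₀

reject H₀: yes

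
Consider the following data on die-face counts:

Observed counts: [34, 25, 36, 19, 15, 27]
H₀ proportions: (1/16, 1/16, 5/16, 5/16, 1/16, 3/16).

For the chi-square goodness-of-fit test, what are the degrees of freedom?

df = k − 1 = 6 − 1 = 5

degrees of freedom = 5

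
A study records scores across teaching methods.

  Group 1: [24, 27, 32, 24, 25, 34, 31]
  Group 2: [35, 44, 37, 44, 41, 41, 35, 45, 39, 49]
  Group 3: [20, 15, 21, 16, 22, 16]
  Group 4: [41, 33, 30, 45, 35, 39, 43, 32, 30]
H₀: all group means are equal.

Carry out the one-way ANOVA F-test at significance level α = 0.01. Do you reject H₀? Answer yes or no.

Group means [28.14, 41.00, 18.33, 36.44], grand mean 32.656
SSB = Σnᵢ(x̄ᵢ−x̄)² = 2198.806; SSW = ΣΣ(x−x̄ᵢ)² = 598.413
MSB = 2198.806/3 = 732.9354; MSW = 598.413/28 = 21.3719
F = MSB/MSW = 34.2944
df = (3, 28)
p-value (upper-tail) = 0.00000
At α=0.01: p < α → reject H₀

reject H₀: yes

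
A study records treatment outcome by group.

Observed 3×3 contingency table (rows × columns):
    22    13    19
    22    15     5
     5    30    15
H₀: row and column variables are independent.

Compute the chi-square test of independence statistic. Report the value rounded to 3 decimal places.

test statistic = 27.307

Row totals [54, 42, 50], col totals [49, 58, 39], n=146
χ² = (22−18.12)²/18.12 + (13−21.45)²/21.45 + (19−14.42)²/14.42 + (22−14.10)²/14.10 + (15−16.68)²/16.68 + (5−11.22)²/11.22 + (5−16.78)²/16.78 + (30−19.86)²/19.86 + (15−13.36)²/13.36 = 27.3067
df = 4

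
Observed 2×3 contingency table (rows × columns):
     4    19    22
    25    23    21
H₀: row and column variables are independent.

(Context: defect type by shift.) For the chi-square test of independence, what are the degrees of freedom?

degrees of freedom = 2

df = (r−1)(c−1) = (2−1)·(3−1) = 2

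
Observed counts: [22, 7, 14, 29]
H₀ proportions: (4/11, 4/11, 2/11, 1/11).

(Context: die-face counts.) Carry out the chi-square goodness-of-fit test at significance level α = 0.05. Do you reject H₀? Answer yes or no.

reject H₀: yes

n = 72; E_i = n·p_i = [26.18, 26.18, 13.09, 6.55]
χ² = (22−26.18)²/26.18 + (7−26.18)²/26.18 + (14−13.09)²/13.09 + (29−6.55)²/6.55 = 91.8160
df = 3
p-value (upper-tail) = 0.00000
At α=0.05: p < α → reject H₀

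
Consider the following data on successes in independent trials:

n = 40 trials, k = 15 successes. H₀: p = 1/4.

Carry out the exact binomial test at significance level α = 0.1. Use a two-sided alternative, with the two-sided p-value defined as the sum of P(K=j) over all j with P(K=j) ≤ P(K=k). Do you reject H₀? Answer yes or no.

reject H₀: yes

Exact binomial: n=40, k=15, p₀=1/4=0.2500
P(X=j) = C(n,j)·p₀^j·(1−p₀)^(n−j); p = Σ P(X=j) over j with P(X=j) ≤ P(X=15)
p-value (two-sided) = 0.09771
At α=0.1: p < α → reject H₀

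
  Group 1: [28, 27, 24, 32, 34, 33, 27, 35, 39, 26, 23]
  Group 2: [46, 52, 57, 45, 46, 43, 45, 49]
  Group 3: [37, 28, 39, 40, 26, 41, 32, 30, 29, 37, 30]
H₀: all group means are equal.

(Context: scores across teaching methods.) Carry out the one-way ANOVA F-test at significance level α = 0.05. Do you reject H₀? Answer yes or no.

Group means [29.82, 47.88, 33.55], grand mean 36.000
SSB = Σnᵢ(x̄ᵢ−x̄)² = 1614.761; SSW = ΣΣ(x−x̄ᵢ)² = 693.239
MSB = 1614.761/2 = 807.3807; MSW = 693.239/27 = 25.6755
F = MSB/MSW = 31.4456
df = (2, 27)
p-value (upper-tail) = 0.00000
At α=0.05: p < α → reject H₀

reject H₀: yes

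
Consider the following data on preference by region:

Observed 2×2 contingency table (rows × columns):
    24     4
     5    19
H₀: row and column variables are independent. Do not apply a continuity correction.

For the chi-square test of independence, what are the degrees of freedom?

degrees of freedom = 1

df = (r−1)(c−1) = (2−1)·(2−1) = 1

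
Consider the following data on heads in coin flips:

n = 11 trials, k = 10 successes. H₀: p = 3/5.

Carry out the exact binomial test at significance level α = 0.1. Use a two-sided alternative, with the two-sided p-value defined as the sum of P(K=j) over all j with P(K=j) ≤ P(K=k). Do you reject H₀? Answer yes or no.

Exact binomial: n=11, k=10, p₀=3/5=0.6000
P(X=j) = C(n,j)·p₀^j·(1−p₀)^(n−j); p = Σ P(X=j) over j with P(X=j) ≤ P(X=10)
p-value (two-sided) = 0.05951
At α=0.1: p < α → reject H₀

reject H₀: yes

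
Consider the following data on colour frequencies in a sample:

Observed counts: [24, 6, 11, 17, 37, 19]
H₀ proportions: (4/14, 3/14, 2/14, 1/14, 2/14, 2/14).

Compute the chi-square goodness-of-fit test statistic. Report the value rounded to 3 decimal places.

test statistic = 54.307

n = 114; E_i = n·p_i = [32.57, 24.43, 16.29, 8.14, 16.29, 16.29]
χ² = (24−32.57)²/32.57 + (6−24.43)²/24.43 + (11−16.29)²/16.29 + (17−8.14)²/8.14 + (37−16.29)²/16.29 + (19−16.29)²/16.29 = 54.3070
df = 5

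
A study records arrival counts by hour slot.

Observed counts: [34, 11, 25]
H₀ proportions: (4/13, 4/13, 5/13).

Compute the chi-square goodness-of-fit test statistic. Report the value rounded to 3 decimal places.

n = 70; E_i = n·p_i = [21.54, 21.54, 26.92]
χ² = (34−21.54)²/21.54 + (11−21.54)²/21.54 + (25−26.92)²/26.92 = 12.5036
df = 2

test statistic = 12.504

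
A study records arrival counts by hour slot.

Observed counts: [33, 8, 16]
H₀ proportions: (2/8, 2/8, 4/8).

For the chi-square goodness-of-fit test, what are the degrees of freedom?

df = k − 1 = 3 − 1 = 2

degrees of freedom = 2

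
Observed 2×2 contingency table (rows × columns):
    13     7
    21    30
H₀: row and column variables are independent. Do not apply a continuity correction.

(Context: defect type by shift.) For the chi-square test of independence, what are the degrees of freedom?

degrees of freedom = 1

df = (r−1)(c−1) = (2−1)·(2−1) = 1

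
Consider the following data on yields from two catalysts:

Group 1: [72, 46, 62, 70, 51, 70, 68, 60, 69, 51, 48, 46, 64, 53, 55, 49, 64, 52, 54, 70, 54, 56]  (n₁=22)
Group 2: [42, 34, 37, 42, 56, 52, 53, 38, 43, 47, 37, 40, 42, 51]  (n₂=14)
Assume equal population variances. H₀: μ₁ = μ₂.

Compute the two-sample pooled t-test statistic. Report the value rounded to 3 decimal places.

test statistic = 5.250

x̄₁=58.364, s₁=8.759, n₁=22
x̄₂=43.857, s₂=6.848, n₂=14
s_p² = [21·8.759² + 13·6.848²]/34 = 65.3178
SE = √(s_p²·(1/22+1/14)) = 2.7631
t = (58.364−43.857)/2.7631 = 5.2501
df = 34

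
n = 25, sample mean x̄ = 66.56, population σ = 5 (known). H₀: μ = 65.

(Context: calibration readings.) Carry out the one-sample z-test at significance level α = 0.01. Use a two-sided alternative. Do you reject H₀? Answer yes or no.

reject H₀: no

SE = σ/√n = 5/√25 = 1.0000
z = (x̄−μ₀)/SE = (66.56−65)/1.0000 = 1.5600
p-value (two-sided) = 0.11876
At α=0.01: p ≥ α → fail to reject H₀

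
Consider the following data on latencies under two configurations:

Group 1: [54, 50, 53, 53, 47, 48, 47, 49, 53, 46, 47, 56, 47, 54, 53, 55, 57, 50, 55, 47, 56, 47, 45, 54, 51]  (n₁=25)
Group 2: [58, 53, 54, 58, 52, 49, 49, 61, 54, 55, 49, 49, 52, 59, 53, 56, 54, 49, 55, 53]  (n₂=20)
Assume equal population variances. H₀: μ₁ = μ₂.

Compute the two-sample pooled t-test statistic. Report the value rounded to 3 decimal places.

test statistic = -2.401

x̄₁=50.960, s₁=3.725, n₁=25
x̄₂=53.600, s₂=3.589, n₂=20
s_p² = [24·3.725² + 19·3.589²]/43 = 13.4363
SE = √(s_p²·(1/25+1/20)) = 1.0997
t = (50.960−53.600)/1.0997 = -2.4007
df = 43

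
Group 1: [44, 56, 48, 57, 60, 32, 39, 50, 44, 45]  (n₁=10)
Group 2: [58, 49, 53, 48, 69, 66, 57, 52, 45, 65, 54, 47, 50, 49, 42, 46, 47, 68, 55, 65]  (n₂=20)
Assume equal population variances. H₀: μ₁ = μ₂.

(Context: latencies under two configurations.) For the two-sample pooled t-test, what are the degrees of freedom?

degrees of freedom = 28

df = n₁ + n₂ − 2 = 10 + 20 − 2 = 28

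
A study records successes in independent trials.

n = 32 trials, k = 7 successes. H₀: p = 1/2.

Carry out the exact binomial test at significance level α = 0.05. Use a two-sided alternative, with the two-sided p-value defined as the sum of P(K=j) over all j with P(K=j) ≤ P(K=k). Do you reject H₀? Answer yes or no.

reject H₀: yes

Exact binomial: n=32, k=7, p₀=1/2=0.5000
P(X=j) = C(n,j)·p₀^j·(1−p₀)^(n−j); p = Σ P(X=j) over j with P(X=j) ≤ P(X=7)
p-value (two-sided) = 0.00210
At α=0.05: p < α → reject H₀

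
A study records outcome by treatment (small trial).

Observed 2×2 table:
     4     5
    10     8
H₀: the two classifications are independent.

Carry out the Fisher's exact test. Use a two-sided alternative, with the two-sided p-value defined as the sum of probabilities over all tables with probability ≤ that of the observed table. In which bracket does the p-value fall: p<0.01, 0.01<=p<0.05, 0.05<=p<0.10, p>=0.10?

Margins: r₁=9, r₂=18, c₁=14, c₂=13, n=27
p_obs = C(9,4)·C(18,10)/C(27,14); sum pmf over tables with pmf ≤ p_obs
p-value (two-sided) = 0.69458
→ bracket: p>=0.10

p-value bracket: p>=0.10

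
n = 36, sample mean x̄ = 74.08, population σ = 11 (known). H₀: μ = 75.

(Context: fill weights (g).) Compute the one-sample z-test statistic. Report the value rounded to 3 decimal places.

test statistic = -0.502

SE = σ/√n = 11/√36 = 1.8333
z = (x̄−μ₀)/SE = (74.08−75)/1.8333 = -0.5018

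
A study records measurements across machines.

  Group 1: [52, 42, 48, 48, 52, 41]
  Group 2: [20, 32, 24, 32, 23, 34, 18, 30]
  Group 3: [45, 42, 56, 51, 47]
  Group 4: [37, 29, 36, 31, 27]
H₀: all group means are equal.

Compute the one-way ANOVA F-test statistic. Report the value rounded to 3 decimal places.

test statistic = 26.106

Group means [47.17, 26.62, 48.20, 32.00], grand mean 37.375
SSB = Σnᵢ(x̄ᵢ−x̄)² = 2230.117; SSW = ΣΣ(x−x̄ᵢ)² = 569.508
MSB = 2230.117/3 = 743.3722; MSW = 569.508/20 = 28.4754
F = MSB/MSW = 26.1058
df = (3, 20)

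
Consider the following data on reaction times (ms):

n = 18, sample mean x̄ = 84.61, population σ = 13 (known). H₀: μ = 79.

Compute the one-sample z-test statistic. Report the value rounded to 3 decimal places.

test statistic = 1.831

SE = σ/√n = 13/√18 = 3.0641
z = (x̄−μ₀)/SE = (84.61−79)/3.0641 = 1.8309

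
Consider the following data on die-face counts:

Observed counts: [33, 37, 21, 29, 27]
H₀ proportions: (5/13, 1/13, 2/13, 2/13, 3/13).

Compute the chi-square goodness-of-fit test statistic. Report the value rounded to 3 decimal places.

test statistic = 71.506

n = 147; E_i = n·p_i = [56.54, 11.31, 22.62, 22.62, 33.92]
χ² = (33−56.54)²/56.54 + (37−11.31)²/11.31 + (21−22.62)²/22.62 + (29−22.62)²/22.62 + (27−33.92)²/33.92 = 71.5061
df = 4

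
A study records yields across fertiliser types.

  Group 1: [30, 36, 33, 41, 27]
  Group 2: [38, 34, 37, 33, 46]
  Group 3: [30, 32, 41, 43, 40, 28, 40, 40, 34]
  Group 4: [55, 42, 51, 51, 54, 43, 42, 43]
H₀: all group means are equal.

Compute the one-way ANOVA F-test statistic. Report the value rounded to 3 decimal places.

Group means [33.40, 37.60, 36.44, 47.62], grand mean 39.407
SSB = Σnᵢ(x̄ᵢ−x̄)² = 816.021; SSW = ΣΣ(x−x̄ᵢ)² = 686.497
MSB = 816.021/3 = 272.0071; MSW = 686.497/23 = 29.8477
F = MSB/MSW = 9.1132
df = (3, 23)

test statistic = 9.113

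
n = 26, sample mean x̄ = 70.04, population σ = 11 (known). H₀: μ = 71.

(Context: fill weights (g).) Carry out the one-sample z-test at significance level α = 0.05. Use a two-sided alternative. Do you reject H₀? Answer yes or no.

SE = σ/√n = 11/√26 = 2.1573
z = (x̄−μ₀)/SE = (70.04−71)/2.1573 = -0.4450
p-value (two-sided) = 0.65632
At α=0.05: p ≥ α → fail to reject H₀

reject H₀: no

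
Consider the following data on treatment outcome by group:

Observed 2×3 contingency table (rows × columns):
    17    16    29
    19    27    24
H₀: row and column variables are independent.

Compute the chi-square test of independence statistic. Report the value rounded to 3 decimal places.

test statistic = 2.923

Row totals [62, 70], col totals [36, 43, 53], n=132
χ² = (17−16.91)²/16.91 + (16−20.20)²/20.20 + (29−24.89)²/24.89 + (19−19.09)²/19.09 + (27−22.80)²/22.80 + (24−28.11)²/28.11 = 2.9226
df = 2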